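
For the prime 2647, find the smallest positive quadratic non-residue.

3

(2/2647) = +1, so 2 is a residue.
(3/2647) = −1, so 3 is the smallest positive non-residue mod 2647.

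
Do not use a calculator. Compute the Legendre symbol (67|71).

Reciprocity: 67 ≡ 3 and 71 ≡ 3 (mod 4), so (67/71) = −(71/67).
Reduce top mod 67: now compute (4/67).
Pull out 2^2: since 67 ≡ 3 (mod 8), (2/67) = -1, so (2/67)^2 = +1.
Reached (1/67) = 1. Collecting the sign flips along the way, the symbol is -1.

-1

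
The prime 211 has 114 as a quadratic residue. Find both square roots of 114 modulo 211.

Since 211 ≡ 3 (mod 4), a square root of 114 is 114^((211+1)/4) = 114^53 mod 211.
Repeated squaring: 114^2≡125, 114^4≡11, 114^8≡121, 114^16≡82, 114^32≡183 (mod 211).
114^53 = 114^(32+16+4+1) ≡ 122 (mod 211).
Check: 122² = 14884 ≡ 114 (mod 211). The two roots are 89 and 122.

89, 122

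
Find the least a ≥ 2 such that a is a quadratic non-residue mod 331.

2

(2/331) = −1, so 2 is the smallest positive non-residue mod 331.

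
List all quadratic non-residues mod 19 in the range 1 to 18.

Square k = 1,…,9 (k and 19−k give the same square):
1²=1, 2²=4, 3²=9, 4²=16, 5²≡6, 6²≡17, 7²≡11, 8²≡7, 9²≡5 (mod 19).
The residues are {1, 4, 5, 6, 7, 9, 11, 16, 17}; the non-residues are the remaining 9 nonzero classes.

2 3 8 10 12 13 14 15 18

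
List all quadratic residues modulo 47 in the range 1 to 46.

Square k = 1,…,23 (k and 47−k give the same square):
1²=1, 2²=4, 3²=9, 4²=16, 5²=25, 6²=36, 7²≡2, 8²≡17, 9²≡34, 10²≡6, 11²≡27, 12²≡3, 13²≡28, 14²≡8, 15²≡37, 16²≡21, 17²≡7, 18²≡42, 19²≡32, 20²≡24, 21²≡18, 22²≡14, 23²≡12 (mod 47).
So the quadratic residues mod 47 are {1, 2, 3, 4, 6, 7, 8, 9, 12, 14, 16, 17, 18, 21, 24, 25, 27, 28, 32, 34, 36, 37, 42}.

1,2,3,4,6,7,8,9,12,14,16,17,18,21,24,25,27,28,32,34,36,37,42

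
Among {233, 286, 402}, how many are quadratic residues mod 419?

(233/419) = -1 → non-residue.
(286/419) = +1 → QR.
(402/419) = +1 → QR.
Total quadratic residues among the 3: 2.

2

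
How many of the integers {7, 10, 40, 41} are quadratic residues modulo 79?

2

(7/79) = -1 → non-residue.
(10/79) = +1 → QR.
(40/79) = +1 → QR.
(41/79) = -1 → non-residue.
Total quadratic residues among the 4: 2.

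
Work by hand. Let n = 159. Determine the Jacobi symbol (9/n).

Reciprocity: 9 ≡ 1 and 159 ≡ 3 (mod 4), so (9/159) = +(159/9).
Reduce top mod 9: now compute (6/9).
Pull out 2: since 9 ≡ 1 (mod 8), (2/9) = +1.
Reciprocity: 3 ≡ 3 and 9 ≡ 1 (mod 4), so (3/9) = +(9/3).
Reduce top mod 3: now compute (0/3).
Top reduces to 0: gcd > 1, so the symbol is 0.

0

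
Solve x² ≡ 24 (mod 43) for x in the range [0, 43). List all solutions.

Since 43 ≡ 3 (mod 4), a square root of 24 is 24^((43+1)/4) = 24^11 mod 43.
Repeated squaring: 24^2≡17, 24^4≡31, 24^8≡15 (mod 43).
24^11 = 24^(8+2+1) ≡ 14 (mod 43).
Check: 14² = 196 ≡ 24 (mod 43). The two roots are 14 and 29.

14, 29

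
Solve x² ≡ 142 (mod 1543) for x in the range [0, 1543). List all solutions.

Since 1543 ≡ 3 (mod 4), a square root of 142 is 142^((1543+1)/4) = 142^386 mod 1543.
Repeated squaring: 142^2≡105, 142^4≡224, 142^8≡800, 142^16≡1198, 142^32≡214, 142^64≡1049, 142^128≡242, 142^256≡1473 (mod 1543).
142^386 = 142^(256+128+2) ≡ 379 (mod 1543).
Check: 379² = 143641 ≡ 142 (mod 1543). The two roots are 379 and 1164.

379, 1164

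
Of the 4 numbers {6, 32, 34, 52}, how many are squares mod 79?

2

(6/79) = -1 → non-residue.
(32/79) = +1 → QR.
(34/79) = -1 → non-residue.
(52/79) = +1 → QR.
Total quadratic residues among the 4: 2.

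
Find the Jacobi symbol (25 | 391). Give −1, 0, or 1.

1

Reciprocity: 25 ≡ 1 and 391 ≡ 3 (mod 4), so (25/391) = +(391/25).
Reduce top mod 25: now compute (16/25).
Pull out 2^4: since 25 ≡ 1 (mod 8), (2/25) = +1, so (2/25)^4 = +1.
Reached (1/25) = 1. Collecting the sign flips along the way, the symbol is +1.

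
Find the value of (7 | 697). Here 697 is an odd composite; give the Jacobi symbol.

1

Reciprocity: 7 ≡ 3 and 697 ≡ 1 (mod 4), so (7/697) = +(697/7).
Reduce top mod 7: now compute (4/7).
Pull out 2^2: since 7 ≡ 7 (mod 8), (2/7) = +1, so (2/7)^2 = +1.
Reached (1/7) = 1. Collecting the sign flips along the way, the symbol is +1.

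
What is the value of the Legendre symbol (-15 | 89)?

First reduce: -15 ≡ 74 (mod 89).
Pull out 2: since 89 ≡ 1 (mod 8), (2/89) = +1.
Reciprocity: 37 ≡ 1 and 89 ≡ 1 (mod 4), so (37/89) = +(89/37).
Reduce top mod 37: now compute (15/37).
Reciprocity: 15 ≡ 3 and 37 ≡ 1 (mod 4), so (15/37) = +(37/15).
Reduce top mod 15: now compute (7/15).
Reciprocity: 7 ≡ 3 and 15 ≡ 3 (mod 4), so (7/15) = −(15/7).
Reduce top mod 7: now compute (1/7).
Reached (1/7) = 1. Collecting the sign flips along the way, the symbol is -1.

-1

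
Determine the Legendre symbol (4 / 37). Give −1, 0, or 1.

1

Euler's criterion: (4/37) ≡ 4^18 (mod 37).
4^2 ≡ 16 (mod 37)
4^4 ≡ 34 (mod 37)
4^8 ≡ 9 (mod 37)
4^16 ≡ 7 (mod 37)
4^18 = 4^(16+2) ≡ 1 (mod 37).
Result is 1, so (4/37) = 1.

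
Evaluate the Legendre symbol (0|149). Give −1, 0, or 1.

0

Top reduces to 0: gcd > 1, so the symbol is 0.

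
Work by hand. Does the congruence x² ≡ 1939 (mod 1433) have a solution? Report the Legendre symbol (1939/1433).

First reduce: 1939 ≡ 506 (mod 1433).
Pull out 2: since 1433 ≡ 1 (mod 8), (2/1433) = +1.
Reciprocity: 253 ≡ 1 and 1433 ≡ 1 (mod 4), so (253/1433) = +(1433/253).
Reduce top mod 253: now compute (168/253).
Pull out 2^3: since 253 ≡ 5 (mod 8), (2/253) = -1, so (2/253)^3 = -1.
Reciprocity: 21 ≡ 1 and 253 ≡ 1 (mod 4), so (21/253) = +(253/21).
Reduce top mod 21: now compute (1/21).
Reached (1/21) = 1. Collecting the sign flips along the way, the symbol is -1.

-1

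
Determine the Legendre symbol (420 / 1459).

-1

Pull out 2^2: since 1459 ≡ 3 (mod 8), (2/1459) = -1, so (2/1459)^2 = +1.
Reciprocity: 105 ≡ 1 and 1459 ≡ 3 (mod 4), so (105/1459) = +(1459/105).
Reduce top mod 105: now compute (94/105).
Pull out 2: since 105 ≡ 1 (mod 8), (2/105) = +1.
Reciprocity: 47 ≡ 3 and 105 ≡ 1 (mod 4), so (47/105) = +(105/47).
Reduce top mod 47: now compute (11/47).
Reciprocity: 11 ≡ 3 and 47 ≡ 3 (mod 4), so (11/47) = −(47/11).
Reduce top mod 11: now compute (3/11).
Reciprocity: 3 ≡ 3 and 11 ≡ 3 (mod 4), so (3/11) = −(11/3).
Reduce top mod 3: now compute (2/3).
Pull out 2: since 3 ≡ 3 (mod 8), (2/3) = -1.
Reached (1/3) = 1. Collecting the sign flips along the way, the symbol is -1.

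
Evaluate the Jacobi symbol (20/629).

Pull out 2^2: since 629 ≡ 5 (mod 8), (2/629) = -1, so (2/629)^2 = +1.
Reciprocity: 5 ≡ 1 and 629 ≡ 1 (mod 4), so (5/629) = +(629/5).
Reduce top mod 5: now compute (4/5).
Pull out 2^2: since 5 ≡ 5 (mod 8), (2/5) = -1, so (2/5)^2 = +1.
Reached (1/5) = 1. Collecting the sign flips along the way, the symbol is +1.

1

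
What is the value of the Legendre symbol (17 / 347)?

-1

Reciprocity: 17 ≡ 1 and 347 ≡ 3 (mod 4), so (17/347) = +(347/17).
Reduce top mod 17: now compute (7/17).
Reciprocity: 7 ≡ 3 and 17 ≡ 1 (mod 4), so (7/17) = +(17/7).
Reduce top mod 7: now compute (3/7).
Reciprocity: 3 ≡ 3 and 7 ≡ 3 (mod 4), so (3/7) = −(7/3).
Reduce top mod 3: now compute (1/3).
Reached (1/3) = 1. Collecting the sign flips along the way, the symbol is -1.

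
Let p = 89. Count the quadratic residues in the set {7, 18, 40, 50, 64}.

(7/89) = -1 → non-residue.
(18/89) = +1 → QR.
(40/89) = +1 → QR.
(50/89) = +1 → QR.
(64/89) = +1 → QR.
Total quadratic residues among the 5: 4.

4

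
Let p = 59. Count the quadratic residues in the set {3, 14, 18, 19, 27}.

(3/59) = +1 → QR.
(14/59) = -1 → non-residue.
(18/59) = -1 → non-residue.
(19/59) = +1 → QR.
(27/59) = +1 → QR.
Total quadratic residues among the 5: 3.

3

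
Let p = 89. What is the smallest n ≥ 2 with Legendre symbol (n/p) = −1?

3

(2/89) = +1, so 2 is a residue.
(3/89) = −1, so 3 is the smallest positive non-residue mod 89.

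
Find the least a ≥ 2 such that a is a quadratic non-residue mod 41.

(2/41) = +1, so 2 is a residue.
(3/41) = −1, so 3 is the smallest positive non-residue mod 41.

3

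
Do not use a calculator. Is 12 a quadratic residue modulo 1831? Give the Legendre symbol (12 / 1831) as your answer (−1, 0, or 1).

-1

Pull out 2^2: since 1831 ≡ 7 (mod 8), (2/1831) = +1, so (2/1831)^2 = +1.
Reciprocity: 3 ≡ 3 and 1831 ≡ 3 (mod 4), so (3/1831) = −(1831/3).
Reduce top mod 3: now compute (1/3).
Reached (1/3) = 1. Collecting the sign flips along the way, the symbol is -1.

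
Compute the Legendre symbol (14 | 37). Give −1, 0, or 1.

-1

Pull out 2: since 37 ≡ 5 (mod 8), (2/37) = -1.
Reciprocity: 7 ≡ 3 and 37 ≡ 1 (mod 4), so (7/37) = +(37/7).
Reduce top mod 7: now compute (2/7).
Pull out 2: since 7 ≡ 7 (mod 8), (2/7) = +1.
Reached (1/7) = 1. Collecting the sign flips along the way, the symbol is -1.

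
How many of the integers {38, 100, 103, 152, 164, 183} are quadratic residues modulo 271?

(38/271) = -1 → non-residue.
(100/271) = +1 → QR.
(103/271) = +1 → QR.
(152/271) = -1 → non-residue.
(164/271) = +1 → QR.
(183/271) = -1 → non-residue.
Total quadratic residues among the 6: 3.

3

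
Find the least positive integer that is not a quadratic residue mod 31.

3

(2/31) = +1, so 2 is a residue.
(3/31) = −1, so 3 is the smallest positive non-residue mod 31.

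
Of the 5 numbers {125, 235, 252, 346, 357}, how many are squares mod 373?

(125/373) = -1 → non-residue.
(235/373) = +1 → QR.
(252/373) = +1 → QR.
(346/373) = +1 → QR.
(357/373) = +1 → QR.
Total quadratic residues among the 5: 4.

4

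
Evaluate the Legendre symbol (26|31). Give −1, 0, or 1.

-1

Pull out 2: since 31 ≡ 7 (mod 8), (2/31) = +1.
Reciprocity: 13 ≡ 1 and 31 ≡ 3 (mod 4), so (13/31) = +(31/13).
Reduce top mod 13: now compute (5/13).
Reciprocity: 5 ≡ 1 and 13 ≡ 1 (mod 4), so (5/13) = +(13/5).
Reduce top mod 5: now compute (3/5).
Reciprocity: 3 ≡ 3 and 5 ≡ 1 (mod 4), so (3/5) = +(5/3).
Reduce top mod 3: now compute (2/3).
Pull out 2: since 3 ≡ 3 (mod 8), (2/3) = -1.
Reached (1/3) = 1. Collecting the sign flips along the way, the symbol is -1.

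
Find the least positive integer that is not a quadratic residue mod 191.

(2/191) = +1, so 2 is a residue.
(3/191) = +1, so 3 is a residue.
(4/191) = +1, so 4 is a residue.
(5/191) = +1, so 5 is a residue.
(6/191) = +1, so 6 is a residue.
(7/191) = −1, so 7 is the smallest positive non-residue mod 191.

7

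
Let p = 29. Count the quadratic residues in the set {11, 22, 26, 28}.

(11/29) = -1 → non-residue.
(22/29) = +1 → QR.
(26/29) = -1 → non-residue.
(28/29) = +1 → QR.
Total quadratic residues among the 4: 2.

2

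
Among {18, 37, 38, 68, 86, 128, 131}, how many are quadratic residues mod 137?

5

(18/137) = +1 → QR.
(37/137) = +1 → QR.
(38/137) = +1 → QR.
(68/137) = +1 → QR.
(86/137) = -1 → non-residue.
(128/137) = +1 → QR.
(131/137) = -1 → non-residue.
Total quadratic residues among the 7: 5.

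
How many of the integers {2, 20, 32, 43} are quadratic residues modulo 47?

(2/47) = +1 → QR.
(20/47) = -1 → non-residue.
(32/47) = +1 → QR.
(43/47) = -1 → non-residue.
Total quadratic residues among the 4: 2.

2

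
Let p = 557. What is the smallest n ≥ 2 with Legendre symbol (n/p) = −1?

(2/557) = −1, so 2 is the smallest positive non-residue mod 557.

2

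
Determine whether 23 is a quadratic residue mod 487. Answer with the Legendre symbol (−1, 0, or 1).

-1

Reciprocity: 23 ≡ 3 and 487 ≡ 3 (mod 4), so (23/487) = −(487/23).
Reduce top mod 23: now compute (4/23).
Pull out 2^2: since 23 ≡ 7 (mod 8), (2/23) = +1, so (2/23)^2 = +1.
Reached (1/23) = 1. Collecting the sign flips along the way, the symbol is -1.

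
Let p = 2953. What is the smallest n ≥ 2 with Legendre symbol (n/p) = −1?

(2/2953) = +1, so 2 is a residue.
(3/2953) = +1, so 3 is a residue.
(4/2953) = +1, so 4 is a residue.
(5/2953) = −1, so 5 is the smallest positive non-residue mod 2953.

5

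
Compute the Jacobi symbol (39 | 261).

0

Reciprocity: 39 ≡ 3 and 261 ≡ 1 (mod 4), so (39/261) = +(261/39).
Reduce top mod 39: now compute (27/39).
Reciprocity: 27 ≡ 3 and 39 ≡ 3 (mod 4), so (27/39) = −(39/27).
Reduce top mod 27: now compute (12/27).
Pull out 2^2: since 27 ≡ 3 (mod 8), (2/27) = -1, so (2/27)^2 = +1.
Reciprocity: 3 ≡ 3 and 27 ≡ 3 (mod 4), so (3/27) = −(27/3).
Reduce top mod 3: now compute (0/3).
Top reduces to 0: gcd > 1, so the symbol is 0.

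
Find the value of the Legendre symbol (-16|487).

-1

Euler's criterion: (-16/487) ≡ 471^243 (mod 487).
471^2 ≡ 256 (mod 487)
471^4 ≡ 278 (mod 487)
471^8 ≡ 338 (mod 487)
471^16 ≡ 286 (mod 487)
471^32 ≡ 467 (mod 487)
471^64 ≡ 400 (mod 487)
471^128 ≡ 264 (mod 487)
471^243 = 471^(128+64+32+16+2+1) ≡ 486 (mod 487).
Result is 486 ≡ −1, so (-16/487) = −1.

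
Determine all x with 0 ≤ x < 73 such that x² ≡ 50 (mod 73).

14, 59

73 ≡ 1 (mod 4), so we find a root by search.
Trying successive values, 14² = 196 ≡ 50 (mod 73). The other root is 73 − 14 = 59.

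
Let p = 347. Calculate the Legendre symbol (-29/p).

-1

First reduce: -29 ≡ 318 (mod 347).
Pull out 2: since 347 ≡ 3 (mod 8), (2/347) = -1.
Reciprocity: 159 ≡ 3 and 347 ≡ 3 (mod 4), so (159/347) = −(347/159).
Reduce top mod 159: now compute (29/159).
Reciprocity: 29 ≡ 1 and 159 ≡ 3 (mod 4), so (29/159) = +(159/29).
Reduce top mod 29: now compute (14/29).
Pull out 2: since 29 ≡ 5 (mod 8), (2/29) = -1.
Reciprocity: 7 ≡ 3 and 29 ≡ 1 (mod 4), so (7/29) = +(29/7).
Reduce top mod 7: now compute (1/7).
Reached (1/7) = 1. Collecting the sign flips along the way, the symbol is -1.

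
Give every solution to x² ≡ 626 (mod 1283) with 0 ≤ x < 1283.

116, 1167

Since 1283 ≡ 3 (mod 4), a square root of 626 is 626^((1283+1)/4) = 626^321 mod 1283.
Repeated squaring: 626^2≡561, 626^4≡386, 626^8≡168, 626^16≡1281, 626^32≡4, 626^64≡16, 626^128≡256, 626^256≡103 (mod 1283).
626^321 = 626^(256+64+1) ≡ 116 (mod 1283).
Check: 116² = 13456 ≡ 626 (mod 1283). The two roots are 116 and 1167.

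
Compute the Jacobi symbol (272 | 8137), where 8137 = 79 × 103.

-1

Pull out 2^4: since 8137 ≡ 1 (mod 8), (2/8137) = +1, so (2/8137)^4 = +1.
Reciprocity: 17 ≡ 1 and 8137 ≡ 1 (mod 4), so (17/8137) = +(8137/17).
Reduce top mod 17: now compute (11/17).
Reciprocity: 11 ≡ 3 and 17 ≡ 1 (mod 4), so (11/17) = +(17/11).
Reduce top mod 11: now compute (6/11).
Pull out 2: since 11 ≡ 3 (mod 8), (2/11) = -1.
Reciprocity: 3 ≡ 3 and 11 ≡ 3 (mod 4), so (3/11) = −(11/3).
Reduce top mod 3: now compute (2/3).
Pull out 2: since 3 ≡ 3 (mod 8), (2/3) = -1.
Reached (1/3) = 1. Collecting the sign flips along the way, the symbol is -1.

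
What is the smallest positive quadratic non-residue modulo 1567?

(2/1567) = +1, so 2 is a residue.
(3/1567) = −1, so 3 is the smallest positive non-residue mod 1567.

3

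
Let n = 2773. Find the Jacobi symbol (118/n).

Pull out 2: since 2773 ≡ 5 (mod 8), (2/2773) = -1.
Reciprocity: 59 ≡ 3 and 2773 ≡ 1 (mod 4), so (59/2773) = +(2773/59).
Reduce top mod 59: now compute (0/59).
Top reduces to 0: gcd > 1, so the symbol is 0.

0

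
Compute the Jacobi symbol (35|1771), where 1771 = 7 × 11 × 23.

Reciprocity: 35 ≡ 3 and 1771 ≡ 3 (mod 4), so (35/1771) = −(1771/35).
Reduce top mod 35: now compute (21/35).
Reciprocity: 21 ≡ 1 and 35 ≡ 3 (mod 4), so (21/35) = +(35/21).
Reduce top mod 21: now compute (14/21).
Pull out 2: since 21 ≡ 5 (mod 8), (2/21) = -1.
Reciprocity: 7 ≡ 3 and 21 ≡ 1 (mod 4), so (7/21) = +(21/7).
Reduce top mod 7: now compute (0/7).
Top reduces to 0: gcd > 1, so the symbol is 0.

0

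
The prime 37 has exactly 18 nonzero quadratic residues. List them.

Square k = 1,…,18 (k and 37−k give the same square):
1²=1, 2²=4, 3²=9, 4²=16, 5²=25, 6²=36, 7²≡12, 8²≡27, 9²≡7, 10²≡26, 11²≡10, 12²≡33, 13²≡21, 14²≡11, 15²≡3, 16²≡34, 17²≡30, 18²≡28 (mod 37).
So the quadratic residues mod 37 are {1, 3, 4, 7, 9, 10, 11, 12, 16, 21, 25, 26, 27, 28, 30, 33, 34, 36}.

1,3,4,7,9,10,11,12,16,21,25,26,27,28,30,33,34,36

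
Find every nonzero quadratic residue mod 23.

1, 2, 3, 4, 6, 8, 9, 12, 13, 16, 18

Square k = 1,…,11 (k and 23−k give the same square):
1²=1, 2²=4, 3²=9, 4²=16, 5²≡2, 6²≡13, 7²≡3, 8²≡18, 9²≡12, 10²≡8, 11²≡6 (mod 23).
So the quadratic residues mod 23 are {1, 2, 3, 4, 6, 8, 9, 12, 13, 16, 18}.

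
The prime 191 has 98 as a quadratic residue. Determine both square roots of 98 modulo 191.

Since 191 ≡ 3 (mod 4), a square root of 98 is 98^((191+1)/4) = 98^48 mod 191.
Repeated squaring: 98^2≡54, 98^4≡51, 98^8≡118, 98^16≡172, 98^32≡170 (mod 191).
98^48 = 98^(32+16) ≡ 17 (mod 191).
Check: 17² = 289 ≡ 98 (mod 191). The two roots are 17 and 174.

17, 174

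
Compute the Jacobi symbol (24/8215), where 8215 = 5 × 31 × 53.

-1

Pull out 2^3: since 8215 ≡ 7 (mod 8), (2/8215) = +1, so (2/8215)^3 = +1.
Reciprocity: 3 ≡ 3 and 8215 ≡ 3 (mod 4), so (3/8215) = −(8215/3).
Reduce top mod 3: now compute (1/3).
Reached (1/3) = 1. Collecting the sign flips along the way, the symbol is -1.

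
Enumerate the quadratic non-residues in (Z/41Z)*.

Square k = 1,…,20 (k and 41−k give the same square):
1²=1, 2²=4, 3²=9, 4²=16, 5²=25, 6²=36, 7²≡8, 8²≡23, 9²≡40, 10²≡18, 11²≡39, 12²≡21, 13²≡5, 14²≡32, 15²≡20, 16²≡10, 17²≡2, 18²≡37, 19²≡33, 20²≡31 (mod 41).
The residues are {1, 2, 4, 5, 8, 9, 10, 16, 18, 20, 21, 23, 25, 31, 32, 33, 36, 37, 39, 40}; the non-residues are the remaining 20 nonzero classes.

3,6,7,11,12,13,14,15,17,19,22,24,26,27,28,29,30,34,35,38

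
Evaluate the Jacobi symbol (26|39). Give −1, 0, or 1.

0

Pull out 2: since 39 ≡ 7 (mod 8), (2/39) = +1.
Reciprocity: 13 ≡ 1 and 39 ≡ 3 (mod 4), so (13/39) = +(39/13).
Reduce top mod 13: now compute (0/13).
Top reduces to 0: gcd > 1, so the symbol is 0.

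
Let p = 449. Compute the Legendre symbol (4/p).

Pull out 2^2: since 449 ≡ 1 (mod 8), (2/449) = +1, so (2/449)^2 = +1.
Reached (1/449) = 1. Collecting the sign flips along the way, the symbol is +1.

1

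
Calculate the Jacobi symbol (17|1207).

0

Reciprocity: 17 ≡ 1 and 1207 ≡ 3 (mod 4), so (17/1207) = +(1207/17).
Reduce top mod 17: now compute (0/17).
Top reduces to 0: gcd > 1, so the symbol is 0.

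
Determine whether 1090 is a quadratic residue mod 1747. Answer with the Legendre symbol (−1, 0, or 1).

1

Pull out 2: since 1747 ≡ 3 (mod 8), (2/1747) = -1.
Reciprocity: 545 ≡ 1 and 1747 ≡ 3 (mod 4), so (545/1747) = +(1747/545).
Reduce top mod 545: now compute (112/545).
Pull out 2^4: since 545 ≡ 1 (mod 8), (2/545) = +1, so (2/545)^4 = +1.
Reciprocity: 7 ≡ 3 and 545 ≡ 1 (mod 4), so (7/545) = +(545/7).
Reduce top mod 7: now compute (6/7).
Pull out 2: since 7 ≡ 7 (mod 8), (2/7) = +1.
Reciprocity: 3 ≡ 3 and 7 ≡ 3 (mod 4), so (3/7) = −(7/3).
Reduce top mod 3: now compute (1/3).
Reached (1/3) = 1. Collecting the sign flips along the way, the symbol is +1.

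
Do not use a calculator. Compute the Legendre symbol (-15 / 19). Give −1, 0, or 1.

First reduce: -15 ≡ 4 (mod 19).
Pull out 2^2: since 19 ≡ 3 (mod 8), (2/19) = -1, so (2/19)^2 = +1.
Reached (1/19) = 1. Collecting the sign flips along the way, the symbol is +1.

1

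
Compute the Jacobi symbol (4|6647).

1

Pull out 2^2: since 6647 ≡ 7 (mod 8), (2/6647) = +1, so (2/6647)^2 = +1.
Reached (1/6647) = 1. Collecting the sign flips along the way, the symbol is +1.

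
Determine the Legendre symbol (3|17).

-1

Euler's criterion: (3/17) ≡ 3^8 (mod 17).
3^2 ≡ 9 (mod 17)
3^4 ≡ 13 (mod 17)
3^8 ≡ 16 (mod 17)
3^8 = 3^(8) ≡ 16 (mod 17).
Result is 16 ≡ −1, so (3/17) = −1.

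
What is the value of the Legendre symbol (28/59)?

1

Pull out 2^2: since 59 ≡ 3 (mod 8), (2/59) = -1, so (2/59)^2 = +1.
Reciprocity: 7 ≡ 3 and 59 ≡ 3 (mod 4), so (7/59) = −(59/7).
Reduce top mod 7: now compute (3/7).
Reciprocity: 3 ≡ 3 and 7 ≡ 3 (mod 4), so (3/7) = −(7/3).
Reduce top mod 3: now compute (1/3).
Reached (1/3) = 1. Collecting the sign flips along the way, the symbol is +1.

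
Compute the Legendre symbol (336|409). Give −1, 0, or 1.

-1

Euler's criterion: (336/409) ≡ 336^204 (mod 409).
336^2 ≡ 12 (mod 409)
336^4 ≡ 144 (mod 409)
336^8 ≡ 286 (mod 409)
336^16 ≡ 405 (mod 409)
336^32 ≡ 16 (mod 409)
336^64 ≡ 256 (mod 409)
336^128 ≡ 96 (mod 409)
336^204 = 336^(128+64+8+4) ≡ 408 (mod 409).
Result is 408 ≡ −1, so (336/409) = −1.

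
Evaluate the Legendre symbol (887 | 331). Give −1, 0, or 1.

First reduce: 887 ≡ 225 (mod 331).
Reciprocity: 225 ≡ 1 and 331 ≡ 3 (mod 4), so (225/331) = +(331/225).
Reduce top mod 225: now compute (106/225).
Pull out 2: since 225 ≡ 1 (mod 8), (2/225) = +1.
Reciprocity: 53 ≡ 1 and 225 ≡ 1 (mod 4), so (53/225) = +(225/53).
Reduce top mod 53: now compute (13/53).
Reciprocity: 13 ≡ 1 and 53 ≡ 1 (mod 4), so (13/53) = +(53/13).
Reduce top mod 13: now compute (1/13).
Reached (1/13) = 1. Collecting the sign flips along the way, the symbol is +1.

1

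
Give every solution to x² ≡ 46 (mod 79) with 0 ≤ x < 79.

21, 58

Since 79 ≡ 3 (mod 4), a square root of 46 is 46^((79+1)/4) = 46^20 mod 79.
Repeated squaring: 46^2≡62, 46^4≡52, 46^8≡18, 46^16≡8 (mod 79).
46^20 = 46^(16+4) ≡ 21 (mod 79).
Check: 21² = 441 ≡ 46 (mod 79). The two roots are 21 and 58.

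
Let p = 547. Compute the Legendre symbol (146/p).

-1

Pull out 2: since 547 ≡ 3 (mod 8), (2/547) = -1.
Reciprocity: 73 ≡ 1 and 547 ≡ 3 (mod 4), so (73/547) = +(547/73).
Reduce top mod 73: now compute (36/73).
Pull out 2^2: since 73 ≡ 1 (mod 8), (2/73) = +1, so (2/73)^2 = +1.
Reciprocity: 9 ≡ 1 and 73 ≡ 1 (mod 4), so (9/73) = +(73/9).
Reduce top mod 9: now compute (1/9).
Reached (1/9) = 1. Collecting the sign flips along the way, the symbol is -1.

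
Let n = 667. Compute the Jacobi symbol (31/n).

Reciprocity: 31 ≡ 3 and 667 ≡ 3 (mod 4), so (31/667) = −(667/31).
Reduce top mod 31: now compute (16/31).
Pull out 2^4: since 31 ≡ 7 (mod 8), (2/31) = +1, so (2/31)^4 = +1.
Reached (1/31) = 1. Collecting the sign flips along the way, the symbol is -1.

-1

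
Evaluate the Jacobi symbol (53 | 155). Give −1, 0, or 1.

Reciprocity: 53 ≡ 1 and 155 ≡ 3 (mod 4), so (53/155) = +(155/53).
Reduce top mod 53: now compute (49/53).
Reciprocity: 49 ≡ 1 and 53 ≡ 1 (mod 4), so (49/53) = +(53/49).
Reduce top mod 49: now compute (4/49).
Pull out 2^2: since 49 ≡ 1 (mod 8), (2/49) = +1, so (2/49)^2 = +1.
Reached (1/49) = 1. Collecting the sign flips along the way, the symbol is +1.

1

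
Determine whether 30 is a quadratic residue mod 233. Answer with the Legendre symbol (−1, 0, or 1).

1

Pull out 2: since 233 ≡ 1 (mod 8), (2/233) = +1.
Reciprocity: 15 ≡ 3 and 233 ≡ 1 (mod 4), so (15/233) = +(233/15).
Reduce top mod 15: now compute (8/15).
Pull out 2^3: since 15 ≡ 7 (mod 8), (2/15) = +1, so (2/15)^3 = +1.
Reached (1/15) = 1. Collecting the sign flips along the way, the symbol is +1.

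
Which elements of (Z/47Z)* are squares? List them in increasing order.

1,2,3,4,6,7,8,9,12,14,16,17,18,21,24,25,27,28,32,34,36,37,42

Square k = 1,…,23 (k and 47−k give the same square):
1²=1, 2²=4, 3²=9, 4²=16, 5²=25, 6²=36, 7²≡2, 8²≡17, 9²≡34, 10²≡6, 11²≡27, 12²≡3, 13²≡28, 14²≡8, 15²≡37, 16²≡21, 17²≡7, 18²≡42, 19²≡32, 20²≡24, 21²≡18, 22²≡14, 23²≡12 (mod 47).
So the quadratic residues mod 47 are {1, 2, 3, 4, 6, 7, 8, 9, 12, 14, 16, 17, 18, 21, 24, 25, 27, 28, 32, 34, 36, 37, 42}.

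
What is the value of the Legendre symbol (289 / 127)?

First reduce: 289 ≡ 35 (mod 127).
Reciprocity: 35 ≡ 3 and 127 ≡ 3 (mod 4), so (35/127) = −(127/35).
Reduce top mod 35: now compute (22/35).
Pull out 2: since 35 ≡ 3 (mod 8), (2/35) = -1.
Reciprocity: 11 ≡ 3 and 35 ≡ 3 (mod 4), so (11/35) = −(35/11).
Reduce top mod 11: now compute (2/11).
Pull out 2: since 11 ≡ 3 (mod 8), (2/11) = -1.
Reached (1/11) = 1. Collecting the sign flips along the way, the symbol is +1.

1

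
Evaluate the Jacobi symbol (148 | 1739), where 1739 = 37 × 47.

Pull out 2^2: since 1739 ≡ 3 (mod 8), (2/1739) = -1, so (2/1739)^2 = +1.
Reciprocity: 37 ≡ 1 and 1739 ≡ 3 (mod 4), so (37/1739) = +(1739/37).
Reduce top mod 37: now compute (0/37).
Top reduces to 0: gcd > 1, so the symbol is 0.

0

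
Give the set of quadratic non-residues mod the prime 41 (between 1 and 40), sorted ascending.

Square k = 1,…,20 (k and 41−k give the same square):
1²=1, 2²=4, 3²=9, 4²=16, 5²=25, 6²=36, 7²≡8, 8²≡23, 9²≡40, 10²≡18, 11²≡39, 12²≡21, 13²≡5, 14²≡32, 15²≡20, 16²≡10, 17²≡2, 18²≡37, 19²≡33, 20²≡31 (mod 41).
The residues are {1, 2, 4, 5, 8, 9, 10, 16, 18, 20, 21, 23, 25, 31, 32, 33, 36, 37, 39, 40}; the non-residues are the remaining 20 nonzero classes.

3 6 7 11 12 13 14 15 17 19 22 24 26 27 28 29 30 34 35 38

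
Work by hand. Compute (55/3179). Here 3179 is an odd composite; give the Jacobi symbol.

Reciprocity: 55 ≡ 3 and 3179 ≡ 3 (mod 4), so (55/3179) = −(3179/55).
Reduce top mod 55: now compute (44/55).
Pull out 2^2: since 55 ≡ 7 (mod 8), (2/55) = +1, so (2/55)^2 = +1.
Reciprocity: 11 ≡ 3 and 55 ≡ 3 (mod 4), so (11/55) = −(55/11).
Reduce top mod 11: now compute (0/11).
Top reduces to 0: gcd > 1, so the symbol is 0.

0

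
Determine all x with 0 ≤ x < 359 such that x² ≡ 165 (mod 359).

Since 359 ≡ 3 (mod 4), a square root of 165 is 165^((359+1)/4) = 165^90 mod 359.
Repeated squaring: 165^2≡300, 165^4≡250, 165^8≡34, 165^16≡79, 165^32≡138, 165^64≡17 (mod 359).
165^90 = 165^(64+16+8+2) ≡ 237 (mod 359).
Check: 237² = 56169 ≡ 165 (mod 359). The two roots are 122 and 237.

122, 237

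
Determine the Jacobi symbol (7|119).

0

Reciprocity: 7 ≡ 3 and 119 ≡ 3 (mod 4), so (7/119) = −(119/7).
Reduce top mod 7: now compute (0/7).
Top reduces to 0: gcd > 1, so the symbol is 0.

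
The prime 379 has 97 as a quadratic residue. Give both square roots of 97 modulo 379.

188, 191

Since 379 ≡ 3 (mod 4), a square root of 97 is 97^((379+1)/4) = 97^95 mod 379.
Repeated squaring: 97^2≡313, 97^4≡187, 97^8≡101, 97^16≡347, 97^32≡266, 97^64≡262 (mod 379).
97^95 = 97^(64+16+8+4+2+1) ≡ 191 (mod 379).
Check: 191² = 36481 ≡ 97 (mod 379). The two roots are 188 and 191.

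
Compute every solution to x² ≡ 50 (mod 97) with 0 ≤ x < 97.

97 ≡ 1 (mod 4), so we find a root by search.
Trying successive values, 27² = 729 ≡ 50 (mod 97). The other root is 97 − 27 = 70.

27, 70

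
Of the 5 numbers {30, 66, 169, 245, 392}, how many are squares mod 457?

2

(30/457) = -1 → non-residue.
(66/457) = -1 → non-residue.
(169/457) = +1 → QR.
(245/457) = -1 → non-residue.
(392/457) = +1 → QR.
Total quadratic residues among the 5: 2.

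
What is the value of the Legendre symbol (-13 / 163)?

1

First reduce: -13 ≡ 150 (mod 163).
Pull out 2: since 163 ≡ 3 (mod 8), (2/163) = -1.
Reciprocity: 75 ≡ 3 and 163 ≡ 3 (mod 4), so (75/163) = −(163/75).
Reduce top mod 75: now compute (13/75).
Reciprocity: 13 ≡ 1 and 75 ≡ 3 (mod 4), so (13/75) = +(75/13).
Reduce top mod 13: now compute (10/13).
Pull out 2: since 13 ≡ 5 (mod 8), (2/13) = -1.
Reciprocity: 5 ≡ 1 and 13 ≡ 1 (mod 4), so (5/13) = +(13/5).
Reduce top mod 5: now compute (3/5).
Reciprocity: 3 ≡ 3 and 5 ≡ 1 (mod 4), so (3/5) = +(5/3).
Reduce top mod 3: now compute (2/3).
Pull out 2: since 3 ≡ 3 (mod 8), (2/3) = -1.
Reached (1/3) = 1. Collecting the sign flips along the way, the symbol is +1.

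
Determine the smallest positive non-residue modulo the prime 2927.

(2/2927) = +1, so 2 is a residue.
(3/2927) = +1, so 3 is a residue.
(4/2927) = +1, so 4 is a residue.
(5/2927) = −1, so 5 is the smallest positive non-residue mod 2927.

5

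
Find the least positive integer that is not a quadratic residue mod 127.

(2/127) = +1, so 2 is a residue.
(3/127) = −1, so 3 is the smallest positive non-residue mod 127.

3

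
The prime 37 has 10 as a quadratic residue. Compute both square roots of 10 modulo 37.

37 ≡ 1 (mod 4), so we find a root by search.
Trying successive values, 11² = 121 ≡ 10 (mod 37). The other root is 37 − 11 = 26.

11, 26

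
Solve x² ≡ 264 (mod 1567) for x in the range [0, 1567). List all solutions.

Since 1567 ≡ 3 (mod 4), a square root of 264 is 264^((1567+1)/4) = 264^392 mod 1567.
Repeated squaring: 264^2≡748, 264^4≡85, 264^8≡957, 264^16≡721, 264^32≡1164, 264^64≡1008, 264^128≡648, 264^256≡1515 (mod 1567).
264^392 = 264^(256+128+8) ≡ 221 (mod 1567).
Check: 221² = 48841 ≡ 264 (mod 1567). The two roots are 221 and 1346.

221, 1346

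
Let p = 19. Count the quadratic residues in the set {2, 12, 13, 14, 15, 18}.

0

(2/19) = -1 → non-residue.
(12/19) = -1 → non-residue.
(13/19) = -1 → non-residue.
(14/19) = -1 → non-residue.
(15/19) = -1 → non-residue.
(18/19) = -1 → non-residue.
Total quadratic residues among the 6: 0.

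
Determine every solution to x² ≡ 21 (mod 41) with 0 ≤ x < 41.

12, 29

41 ≡ 1 (mod 4), so we find a root by search.
Trying successive values, 12² = 144 ≡ 21 (mod 41). The other root is 41 − 12 = 29.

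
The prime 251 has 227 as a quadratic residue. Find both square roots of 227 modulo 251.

Since 251 ≡ 3 (mod 4), a square root of 227 is 227^((251+1)/4) = 227^63 mod 251.
Repeated squaring: 227^2≡74, 227^4≡205, 227^8≡108, 227^16≡118, 227^32≡119 (mod 251).
227^63 = 227^(32+16+8+4+2+1) ≡ 27 (mod 251).
Check: 27² = 729 ≡ 227 (mod 251). The two roots are 27 and 224.

27, 224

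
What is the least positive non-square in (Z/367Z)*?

(2/367) = +1, so 2 is a residue.
(3/367) = −1, so 3 is the smallest positive non-residue mod 367.

3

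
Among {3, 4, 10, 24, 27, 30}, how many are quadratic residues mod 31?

(3/31) = -1 → non-residue.
(4/31) = +1 → QR.
(10/31) = +1 → QR.
(24/31) = -1 → non-residue.
(27/31) = -1 → non-residue.
(30/31) = -1 → non-residue.
Total quadratic residues among the 6: 2.

2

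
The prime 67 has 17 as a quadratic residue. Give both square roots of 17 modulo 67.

33, 34

Since 67 ≡ 3 (mod 4), a square root of 17 is 17^((67+1)/4) = 17^17 mod 67.
Repeated squaring: 17^2≡21, 17^4≡39, 17^8≡47, 17^16≡65 (mod 67).
17^17 = 17^(16+1) ≡ 33 (mod 67).
Check: 33² = 1089 ≡ 17 (mod 67). The two roots are 33 and 34.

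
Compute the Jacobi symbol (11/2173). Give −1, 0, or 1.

Reciprocity: 11 ≡ 3 and 2173 ≡ 1 (mod 4), so (11/2173) = +(2173/11).
Reduce top mod 11: now compute (6/11).
Pull out 2: since 11 ≡ 3 (mod 8), (2/11) = -1.
Reciprocity: 3 ≡ 3 and 11 ≡ 3 (mod 4), so (3/11) = −(11/3).
Reduce top mod 3: now compute (2/3).
Pull out 2: since 3 ≡ 3 (mod 8), (2/3) = -1.
Reached (1/3) = 1. Collecting the sign flips along the way, the symbol is -1.

-1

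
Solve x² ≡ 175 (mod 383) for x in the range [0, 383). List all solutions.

170, 213

Since 383 ≡ 3 (mod 4), a square root of 175 is 175^((383+1)/4) = 175^96 mod 383.
Repeated squaring: 175^2≡368, 175^4≡225, 175^8≡69, 175^16≡165, 175^32≡32, 175^64≡258 (mod 383).
175^96 = 175^(64+32) ≡ 213 (mod 383).
Check: 213² = 45369 ≡ 175 (mod 383). The two roots are 170 and 213.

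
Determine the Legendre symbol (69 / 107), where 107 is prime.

Reciprocity: 69 ≡ 1 and 107 ≡ 3 (mod 4), so (69/107) = +(107/69).
Reduce top mod 69: now compute (38/69).
Pull out 2: since 69 ≡ 5 (mod 8), (2/69) = -1.
Reciprocity: 19 ≡ 3 and 69 ≡ 1 (mod 4), so (19/69) = +(69/19).
Reduce top mod 19: now compute (12/19).
Pull out 2^2: since 19 ≡ 3 (mod 8), (2/19) = -1, so (2/19)^2 = +1.
Reciprocity: 3 ≡ 3 and 19 ≡ 3 (mod 4), so (3/19) = −(19/3).
Reduce top mod 3: now compute (1/3).
Reached (1/3) = 1. Collecting the sign flips along the way, the symbol is +1.

1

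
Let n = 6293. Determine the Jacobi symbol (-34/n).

First reduce: -34 ≡ 6259 (mod 6293).
Reciprocity: 6259 ≡ 3 and 6293 ≡ 1 (mod 4), so (6259/6293) = +(6293/6259).
Reduce top mod 6259: now compute (34/6259).
Pull out 2: since 6259 ≡ 3 (mod 8), (2/6259) = -1.
Reciprocity: 17 ≡ 1 and 6259 ≡ 3 (mod 4), so (17/6259) = +(6259/17).
Reduce top mod 17: now compute (3/17).
Reciprocity: 3 ≡ 3 and 17 ≡ 1 (mod 4), so (3/17) = +(17/3).
Reduce top mod 3: now compute (2/3).
Pull out 2: since 3 ≡ 3 (mod 8), (2/3) = -1.
Reached (1/3) = 1. Collecting the sign flips along the way, the symbol is +1.

1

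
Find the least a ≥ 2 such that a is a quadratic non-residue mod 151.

(2/151) = +1, so 2 is a residue.
(3/151) = −1, so 3 is the smallest positive non-residue mod 151.

3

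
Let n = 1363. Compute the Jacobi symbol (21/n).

Reciprocity: 21 ≡ 1 and 1363 ≡ 3 (mod 4), so (21/1363) = +(1363/21).
Reduce top mod 21: now compute (19/21).
Reciprocity: 19 ≡ 3 and 21 ≡ 1 (mod 4), so (19/21) = +(21/19).
Reduce top mod 19: now compute (2/19).
Pull out 2: since 19 ≡ 3 (mod 8), (2/19) = -1.
Reached (1/19) = 1. Collecting the sign flips along the way, the symbol is -1.

-1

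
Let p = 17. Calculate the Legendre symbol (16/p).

1

Euler's criterion: (16/17) ≡ 16^8 (mod 17).
16^2 ≡ 1 (mod 17)
16^4 ≡ 1 (mod 17)
16^8 ≡ 1 (mod 17)
16^8 = 16^(8) ≡ 1 (mod 17).
Result is 1, so (16/17) = 1.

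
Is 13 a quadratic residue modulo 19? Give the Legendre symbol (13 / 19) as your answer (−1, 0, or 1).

Reciprocity: 13 ≡ 1 and 19 ≡ 3 (mod 4), so (13/19) = +(19/13).
Reduce top mod 13: now compute (6/13).
Pull out 2: since 13 ≡ 5 (mod 8), (2/13) = -1.
Reciprocity: 3 ≡ 3 and 13 ≡ 1 (mod 4), so (3/13) = +(13/3).
Reduce top mod 3: now compute (1/3).
Reached (1/3) = 1. Collecting the sign flips along the way, the symbol is -1.

-1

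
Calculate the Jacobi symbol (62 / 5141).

1

Pull out 2: since 5141 ≡ 5 (mod 8), (2/5141) = -1.
Reciprocity: 31 ≡ 3 and 5141 ≡ 1 (mod 4), so (31/5141) = +(5141/31).
Reduce top mod 31: now compute (26/31).
Pull out 2: since 31 ≡ 7 (mod 8), (2/31) = +1.
Reciprocity: 13 ≡ 1 and 31 ≡ 3 (mod 4), so (13/31) = +(31/13).
Reduce top mod 13: now compute (5/13).
Reciprocity: 5 ≡ 1 and 13 ≡ 1 (mod 4), so (5/13) = +(13/5).
Reduce top mod 5: now compute (3/5).
Reciprocity: 3 ≡ 3 and 5 ≡ 1 (mod 4), so (3/5) = +(5/3).
Reduce top mod 3: now compute (2/3).
Pull out 2: since 3 ≡ 3 (mod 8), (2/3) = -1.
Reached (1/3) = 1. Collecting the sign flips along the way, the symbol is +1.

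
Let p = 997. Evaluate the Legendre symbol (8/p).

Euler's criterion: (8/997) ≡ 8^498 (mod 997).
8^2 ≡ 64 (mod 997)
8^4 ≡ 108 (mod 997)
8^8 ≡ 697 (mod 997)
8^16 ≡ 270 (mod 997)
8^32 ≡ 119 (mod 997)
8^64 ≡ 203 (mod 997)
8^128 ≡ 332 (mod 997)
8^256 ≡ 554 (mod 997)
8^498 = 8^(256+128+64+32+16+2) ≡ 996 (mod 997).
Result is 996 ≡ −1, so (8/997) = −1.

-1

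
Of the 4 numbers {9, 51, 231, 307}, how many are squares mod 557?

3

(9/557) = +1 → QR.
(51/557) = -1 → non-residue.
(231/557) = +1 → QR.
(307/557) = +1 → QR.
Total quadratic residues among the 4: 3.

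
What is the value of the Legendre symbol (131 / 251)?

Euler's criterion: (131/251) ≡ 131^125 (mod 251).
131^2 ≡ 93 (mod 251)
131^4 ≡ 115 (mod 251)
131^8 ≡ 173 (mod 251)
131^16 ≡ 60 (mod 251)
131^32 ≡ 86 (mod 251)
131^64 ≡ 117 (mod 251)
131^125 = 131^(64+32+16+8+4+1) ≡ 1 (mod 251).
Result is 1, so (131/251) = 1.

1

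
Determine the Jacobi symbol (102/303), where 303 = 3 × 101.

Pull out 2: since 303 ≡ 7 (mod 8), (2/303) = +1.
Reciprocity: 51 ≡ 3 and 303 ≡ 3 (mod 4), so (51/303) = −(303/51).
Reduce top mod 51: now compute (48/51).
Pull out 2^4: since 51 ≡ 3 (mod 8), (2/51) = -1, so (2/51)^4 = +1.
Reciprocity: 3 ≡ 3 and 51 ≡ 3 (mod 4), so (3/51) = −(51/3).
Reduce top mod 3: now compute (0/3).
Top reduces to 0: gcd > 1, so the symbol is 0.

0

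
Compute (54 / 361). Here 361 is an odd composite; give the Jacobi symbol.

1

Pull out 2: since 361 ≡ 1 (mod 8), (2/361) = +1.
Reciprocity: 27 ≡ 3 and 361 ≡ 1 (mod 4), so (27/361) = +(361/27).
Reduce top mod 27: now compute (10/27).
Pull out 2: since 27 ≡ 3 (mod 8), (2/27) = -1.
Reciprocity: 5 ≡ 1 and 27 ≡ 3 (mod 4), so (5/27) = +(27/5).
Reduce top mod 5: now compute (2/5).
Pull out 2: since 5 ≡ 5 (mod 8), (2/5) = -1.
Reached (1/5) = 1. Collecting the sign flips along the way, the symbol is +1.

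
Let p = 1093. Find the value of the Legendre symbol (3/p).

1

Euler's criterion: (3/1093) ≡ 3^546 (mod 1093).
3^2 ≡ 9 (mod 1093)
3^4 ≡ 81 (mod 1093)
3^8 ≡ 3 (mod 1093)
3^16 ≡ 9 (mod 1093)
3^32 ≡ 81 (mod 1093)
3^64 ≡ 3 (mod 1093)
3^128 ≡ 9 (mod 1093)
3^256 ≡ 81 (mod 1093)
3^512 ≡ 3 (mod 1093)
3^546 = 3^(512+32+2) ≡ 1 (mod 1093).
Result is 1, so (3/1093) = 1.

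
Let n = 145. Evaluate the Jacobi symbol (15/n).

0

Reciprocity: 15 ≡ 3 and 145 ≡ 1 (mod 4), so (15/145) = +(145/15).
Reduce top mod 15: now compute (10/15).
Pull out 2: since 15 ≡ 7 (mod 8), (2/15) = +1.
Reciprocity: 5 ≡ 1 and 15 ≡ 3 (mod 4), so (5/15) = +(15/5).
Reduce top mod 5: now compute (0/5).
Top reduces to 0: gcd > 1, so the symbol is 0.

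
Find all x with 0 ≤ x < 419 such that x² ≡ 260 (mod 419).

Since 419 ≡ 3 (mod 4), a square root of 260 is 260^((419+1)/4) = 260^105 mod 419.
Repeated squaring: 260^2≡141, 260^4≡188, 260^8≡148, 260^16≡116, 260^32≡48, 260^64≡209 (mod 419).
260^105 = 260^(64+32+8+1) ≡ 375 (mod 419).
Check: 375² = 140625 ≡ 260 (mod 419). The two roots are 44 and 375.

44, 375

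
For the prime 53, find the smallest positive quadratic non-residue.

(2/53) = −1, so 2 is the smallest positive non-residue mod 53.

2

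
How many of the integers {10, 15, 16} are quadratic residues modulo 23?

1

(10/23) = -1 → non-residue.
(15/23) = -1 → non-residue.
(16/23) = +1 → QR.
Total quadratic residues among the 3: 1.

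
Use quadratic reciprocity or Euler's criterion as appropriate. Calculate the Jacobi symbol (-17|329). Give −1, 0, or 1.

First reduce: -17 ≡ 312 (mod 329).
Pull out 2^3: since 329 ≡ 1 (mod 8), (2/329) = +1, so (2/329)^3 = +1.
Reciprocity: 39 ≡ 3 and 329 ≡ 1 (mod 4), so (39/329) = +(329/39).
Reduce top mod 39: now compute (17/39).
Reciprocity: 17 ≡ 1 and 39 ≡ 3 (mod 4), so (17/39) = +(39/17).
Reduce top mod 17: now compute (5/17).
Reciprocity: 5 ≡ 1 and 17 ≡ 1 (mod 4), so (5/17) = +(17/5).
Reduce top mod 5: now compute (2/5).
Pull out 2: since 5 ≡ 5 (mod 8), (2/5) = -1.
Reached (1/5) = 1. Collecting the sign flips along the way, the symbol is -1.

-1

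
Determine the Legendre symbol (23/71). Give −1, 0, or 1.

Reciprocity: 23 ≡ 3 and 71 ≡ 3 (mod 4), so (23/71) = −(71/23).
Reduce top mod 23: now compute (2/23).
Pull out 2: since 23 ≡ 7 (mod 8), (2/23) = +1.
Reached (1/23) = 1. Collecting the sign flips along the way, the symbol is -1.

-1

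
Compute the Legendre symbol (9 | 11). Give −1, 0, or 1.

Euler's criterion: (9/11) ≡ 9^5 (mod 11).
9^2 ≡ 4 (mod 11)
9^4 ≡ 5 (mod 11)
9^5 = 9^(4+1) ≡ 1 (mod 11).
Result is 1, so (9/11) = 1.

1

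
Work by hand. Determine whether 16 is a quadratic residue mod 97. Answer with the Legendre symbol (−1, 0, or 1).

Euler's criterion: (16/97) ≡ 16^48 (mod 97).
16^2 ≡ 62 (mod 97)
16^4 ≡ 61 (mod 97)
16^8 ≡ 35 (mod 97)
16^16 ≡ 61 (mod 97)
16^32 ≡ 35 (mod 97)
16^48 = 16^(32+16) ≡ 1 (mod 97).
Result is 1, so (16/97) = 1.

1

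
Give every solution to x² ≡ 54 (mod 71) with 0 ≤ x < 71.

14, 57

Since 71 ≡ 3 (mod 4), a square root of 54 is 54^((71+1)/4) = 54^18 mod 71.
Repeated squaring: 54^2≡5, 54^4≡25, 54^8≡57, 54^16≡54 (mod 71).
54^18 = 54^(16+2) ≡ 57 (mod 71).
Check: 57² = 3249 ≡ 54 (mod 71). The two roots are 14 and 57.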